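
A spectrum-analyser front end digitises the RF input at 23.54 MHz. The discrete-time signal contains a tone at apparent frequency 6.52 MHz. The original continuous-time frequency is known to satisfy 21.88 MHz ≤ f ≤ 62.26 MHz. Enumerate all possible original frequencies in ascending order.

Frequencies that alias to 6.52 MHz are k·fs ± 6.52 MHz for integer k ≥ 0.
k=0: 6.52 MHz.
k=1: 17.02 MHz, 30.06 MHz.
k=2: 40.56 MHz, 53.6 MHz.
k=3: 64.1 MHz, 77.14 MHz.
Within [21.88 MHz, 62.26 MHz]: 30.06 MHz, 40.56 MHz, 53.6 MHz.

30.06 MHz, 40.56 MHz, 53.6 MHz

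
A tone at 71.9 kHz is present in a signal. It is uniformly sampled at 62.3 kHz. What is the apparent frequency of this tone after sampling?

71.9 kHz mod fs = 9.6 kHz.
9.6 kHz ≤ fs/2 = 31.15 kHz, appears at 9.6 kHz.

9.6 kHz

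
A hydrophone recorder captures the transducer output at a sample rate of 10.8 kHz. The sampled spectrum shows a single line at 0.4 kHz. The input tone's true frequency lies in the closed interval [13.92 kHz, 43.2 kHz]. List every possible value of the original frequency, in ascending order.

Frequencies that alias to 0.4 kHz are k·fs ± 0.4 kHz for integer k ≥ 0.
k=0: 0.4 kHz.
k=1: 10.4 kHz, 11.2 kHz.
k=2: 21.2 kHz, 22 kHz.
k=3: 32 kHz, 32.8 kHz.
k=4: 42.8 kHz, 43.6 kHz.
k=5: 53.6 kHz, 54.4 kHz.
Within [13.92 kHz, 43.2 kHz]: 21.2 kHz, 22 kHz, 32 kHz, 32.8 kHz, 42.8 kHz.

21.2 kHz, 22 kHz, 32 kHz, 32.8 kHz, 42.8 kHz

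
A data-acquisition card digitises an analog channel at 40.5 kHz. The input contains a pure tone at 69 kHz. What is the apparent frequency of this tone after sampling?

12 kHz

69 kHz mod fs = 28.5 kHz.
28.5 kHz > fs/2 = 20.25 kHz, folds to fs − 28.5 kHz = 12 kHz.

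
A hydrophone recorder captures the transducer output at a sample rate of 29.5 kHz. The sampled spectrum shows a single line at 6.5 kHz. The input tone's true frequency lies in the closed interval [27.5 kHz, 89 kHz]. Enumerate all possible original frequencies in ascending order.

36 kHz, 52.5 kHz, 65.5 kHz, 82 kHz

Frequencies that alias to 6.5 kHz are k·fs ± 6.5 kHz for integer k ≥ 0.
k=0: 6.5 kHz.
k=1: 23 kHz, 36 kHz.
k=2: 52.5 kHz, 65.5 kHz.
k=3: 82 kHz, 95 kHz.
k=4: 111.5 kHz, 124.5 kHz.
Within [27.5 kHz, 89 kHz]: 36 kHz, 52.5 kHz, 65.5 kHz, 82 kHz.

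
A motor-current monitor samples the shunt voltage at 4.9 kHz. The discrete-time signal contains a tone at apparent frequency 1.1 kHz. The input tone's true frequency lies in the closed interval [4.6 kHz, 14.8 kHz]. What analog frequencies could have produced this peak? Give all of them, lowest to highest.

6 kHz, 8.7 kHz, 10.9 kHz, 13.6 kHz

Frequencies that alias to 1.1 kHz are k·fs ± 1.1 kHz for integer k ≥ 0.
k=0: 1.1 kHz.
k=1: 3.8 kHz, 6 kHz.
k=2: 8.7 kHz, 10.9 kHz.
k=3: 13.6 kHz, 15.8 kHz.
k=4: 18.5 kHz, 20.7 kHz.
Within [4.6 kHz, 14.8 kHz]: 6 kHz, 8.7 kHz, 10.9 kHz, 13.6 kHz.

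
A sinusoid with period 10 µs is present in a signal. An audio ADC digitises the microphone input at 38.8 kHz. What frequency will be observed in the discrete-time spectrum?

T = 10 µs → f = 1/T = 100 kHz.
100 kHz mod fs = 22.4 kHz.
22.4 kHz > fs/2 = 19.4 kHz, folds to fs − 22.4 kHz = 16.4 kHz.

16.4 kHz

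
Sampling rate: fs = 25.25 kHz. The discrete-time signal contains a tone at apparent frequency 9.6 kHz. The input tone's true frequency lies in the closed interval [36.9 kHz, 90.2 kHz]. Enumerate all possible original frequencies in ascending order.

40.9 kHz, 60.1 kHz, 66.15 kHz, 85.35 kHz

Frequencies that alias to 9.6 kHz are k·fs ± 9.6 kHz for integer k ≥ 0.
k=0: 9.6 kHz.
k=1: 15.65 kHz, 34.85 kHz.
k=2: 40.9 kHz, 60.1 kHz.
k=3: 66.15 kHz, 85.35 kHz.
k=4: 91.4 kHz, 110.6 kHz.
Within [36.9 kHz, 90.2 kHz]: 40.9 kHz, 60.1 kHz, 66.15 kHz, 85.35 kHz.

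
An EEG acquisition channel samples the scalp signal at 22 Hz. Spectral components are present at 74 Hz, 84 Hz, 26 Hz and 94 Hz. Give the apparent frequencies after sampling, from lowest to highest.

4 Hz, 6 Hz, 8 Hz

fs/2 = 11 Hz.
74 Hz mod fs = 8 Hz.
8 Hz ≤ fs/2 = 11 Hz, appears at 8 Hz.
84 Hz mod fs = 18 Hz.
18 Hz > fs/2 = 11 Hz, folds to fs − 18 Hz = 4 Hz.
26 Hz mod fs = 4 Hz.
4 Hz ≤ fs/2 = 11 Hz, appears at 4 Hz.
94 Hz mod fs = 6 Hz.
6 Hz ≤ fs/2 = 11 Hz, appears at 6 Hz.
Distinct values: {4 Hz, 6 Hz, 8 Hz}.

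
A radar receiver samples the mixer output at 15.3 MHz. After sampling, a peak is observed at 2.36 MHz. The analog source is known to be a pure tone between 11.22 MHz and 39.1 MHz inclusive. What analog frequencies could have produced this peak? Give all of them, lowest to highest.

Frequencies that alias to 2.36 MHz are k·fs ± 2.36 MHz for integer k ≥ 0.
k=0: 2.36 MHz.
k=1: 12.94 MHz, 17.66 MHz.
k=2: 28.24 MHz, 32.96 MHz.
k=3: 43.54 MHz, 48.26 MHz.
Within [11.22 MHz, 39.1 MHz]: 12.94 MHz, 17.66 MHz, 28.24 MHz, 32.96 MHz.

12.94 MHz, 17.66 MHz, 28.24 MHz, 32.96 MHz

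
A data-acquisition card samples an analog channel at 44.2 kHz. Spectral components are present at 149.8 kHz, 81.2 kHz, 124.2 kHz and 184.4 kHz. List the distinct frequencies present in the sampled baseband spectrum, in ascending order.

7.2 kHz, 7.6 kHz, 8.4 kHz, 17.2 kHz

fs/2 = 22.1 kHz.
149.8 kHz mod fs = 17.2 kHz.
17.2 kHz ≤ fs/2 = 22.1 kHz, appears at 17.2 kHz.
81.2 kHz mod fs = 37 kHz.
37 kHz > fs/2 = 22.1 kHz, folds to fs − 37 kHz = 7.2 kHz.
124.2 kHz mod fs = 35.8 kHz.
35.8 kHz > fs/2 = 22.1 kHz, folds to fs − 35.8 kHz = 8.4 kHz.
184.4 kHz mod fs = 7.6 kHz.
7.6 kHz ≤ fs/2 = 22.1 kHz, appears at 7.6 kHz.
Distinct values: {7.2 kHz, 7.6 kHz, 8.4 kHz, 17.2 kHz}.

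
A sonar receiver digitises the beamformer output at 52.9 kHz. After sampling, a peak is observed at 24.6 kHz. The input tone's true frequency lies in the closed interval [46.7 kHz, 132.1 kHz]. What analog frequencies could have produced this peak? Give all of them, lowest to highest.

Frequencies that alias to 24.6 kHz are k·fs ± 24.6 kHz for integer k ≥ 0.
k=0: 24.6 kHz.
k=1: 28.3 kHz, 77.5 kHz.
k=2: 81.2 kHz, 130.4 kHz.
k=3: 134.1 kHz, 183.3 kHz.
Within [46.7 kHz, 132.1 kHz]: 77.5 kHz, 81.2 kHz, 130.4 kHz.

77.5 kHz, 81.2 kHz, 130.4 kHz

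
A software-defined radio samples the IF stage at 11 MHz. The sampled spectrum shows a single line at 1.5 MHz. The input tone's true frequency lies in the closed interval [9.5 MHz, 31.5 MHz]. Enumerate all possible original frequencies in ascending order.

Frequencies that alias to 1.5 MHz are k·fs ± 1.5 MHz for integer k ≥ 0.
k=0: 1.5 MHz.
k=1: 9.5 MHz, 12.5 MHz.
k=2: 20.5 MHz, 23.5 MHz.
k=3: 31.5 MHz, 34.5 MHz.
k=4: 42.5 MHz, 45.5 MHz.
Within [9.5 MHz, 31.5 MHz]: 9.5 MHz, 12.5 MHz, 20.5 MHz, 23.5 MHz, 31.5 MHz.

9.5 MHz, 12.5 MHz, 20.5 MHz, 23.5 MHz, 31.5 MHz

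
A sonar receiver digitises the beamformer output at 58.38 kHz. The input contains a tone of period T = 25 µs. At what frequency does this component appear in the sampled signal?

18.38 kHz

T = 25 µs → f = 1/T = 40 kHz.
40 kHz > fs/2 = 29.19 kHz, folds to fs − 40 kHz = 18.38 kHz.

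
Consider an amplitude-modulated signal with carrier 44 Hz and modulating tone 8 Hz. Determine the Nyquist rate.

AM sidebands sit at fc ± fm = 36 Hz and 52 Hz.
Highest-frequency component: 52 Hz.
Nyquist rate = 2 × 52 Hz = 104 Hz.

104 Hz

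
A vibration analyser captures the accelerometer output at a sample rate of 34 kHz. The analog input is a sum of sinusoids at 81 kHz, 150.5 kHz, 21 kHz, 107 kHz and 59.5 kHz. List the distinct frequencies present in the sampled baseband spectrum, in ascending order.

fs/2 = 17 kHz.
81 kHz mod fs = 13 kHz.
13 kHz ≤ fs/2 = 17 kHz, appears at 13 kHz.
150.5 kHz mod fs = 14.5 kHz.
14.5 kHz ≤ fs/2 = 17 kHz, appears at 14.5 kHz.
21 kHz > fs/2 = 17 kHz, folds to fs − 21 kHz = 13 kHz.
107 kHz mod fs = 5 kHz.
5 kHz ≤ fs/2 = 17 kHz, appears at 5 kHz.
59.5 kHz mod fs = 25.5 kHz.
25.5 kHz > fs/2 = 17 kHz, folds to fs − 25.5 kHz = 8.5 kHz.
Distinct values: {5 kHz, 8.5 kHz, 13 kHz, 14.5 kHz}.

5 kHz, 8.5 kHz, 13 kHz, 14.5 kHz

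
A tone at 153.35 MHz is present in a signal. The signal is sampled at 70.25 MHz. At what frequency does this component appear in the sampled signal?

12.85 MHz

153.35 MHz mod fs = 12.85 MHz.
12.85 MHz ≤ fs/2 = 35.125 MHz, appears at 12.85 MHz.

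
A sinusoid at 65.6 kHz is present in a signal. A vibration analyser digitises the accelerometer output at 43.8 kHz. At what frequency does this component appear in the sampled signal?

21.8 kHz

65.6 kHz mod fs = 21.8 kHz.
21.8 kHz ≤ fs/2 = 21.9 kHz, appears at 21.8 kHz.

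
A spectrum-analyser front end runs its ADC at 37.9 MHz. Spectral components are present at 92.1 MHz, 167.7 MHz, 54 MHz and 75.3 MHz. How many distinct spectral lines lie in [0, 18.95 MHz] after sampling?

fs/2 = 18.95 MHz.
92.1 MHz mod fs = 16.3 MHz.
16.3 MHz ≤ fs/2 = 18.95 MHz, appears at 16.3 MHz.
167.7 MHz mod fs = 16.1 MHz.
16.1 MHz ≤ fs/2 = 18.95 MHz, appears at 16.1 MHz.
54 MHz mod fs = 16.1 MHz.
16.1 MHz ≤ fs/2 = 18.95 MHz, appears at 16.1 MHz.
75.3 MHz mod fs = 37.4 MHz.
37.4 MHz > fs/2 = 18.95 MHz, folds to fs − 37.4 MHz = 0.5 MHz.
Distinct values: {0.5 MHz, 16.1 MHz, 16.3 MHz} → 3.

3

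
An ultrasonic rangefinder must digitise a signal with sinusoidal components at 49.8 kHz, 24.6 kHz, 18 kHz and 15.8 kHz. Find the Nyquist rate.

99.6 kHz

Highest-frequency component: 49.8 kHz.
Nyquist rate = 2 × 49.8 kHz = 99.6 kHz.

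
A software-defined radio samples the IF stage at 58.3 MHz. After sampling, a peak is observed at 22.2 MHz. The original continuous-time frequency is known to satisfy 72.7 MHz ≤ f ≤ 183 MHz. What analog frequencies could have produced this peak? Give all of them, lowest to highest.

Frequencies that alias to 22.2 MHz are k·fs ± 22.2 MHz for integer k ≥ 0.
k=0: 22.2 MHz.
k=1: 36.1 MHz, 80.5 MHz.
k=2: 94.4 MHz, 138.8 MHz.
k=3: 152.7 MHz, 197.1 MHz.
k=4: 211 MHz, 255.4 MHz.
Within [72.7 MHz, 183 MHz]: 80.5 MHz, 94.4 MHz, 138.8 MHz, 152.7 MHz.

80.5 MHz, 94.4 MHz, 138.8 MHz, 152.7 MHz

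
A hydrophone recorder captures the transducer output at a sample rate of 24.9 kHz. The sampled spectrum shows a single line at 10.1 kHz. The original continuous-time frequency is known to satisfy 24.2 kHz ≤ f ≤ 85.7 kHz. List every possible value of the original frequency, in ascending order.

Frequencies that alias to 10.1 kHz are k·fs ± 10.1 kHz for integer k ≥ 0.
k=0: 10.1 kHz.
k=1: 14.8 kHz, 35 kHz.
k=2: 39.7 kHz, 59.9 kHz.
k=3: 64.6 kHz, 84.8 kHz.
k=4: 89.5 kHz, 109.7 kHz.
Within [24.2 kHz, 85.7 kHz]: 35 kHz, 39.7 kHz, 59.9 kHz, 64.6 kHz, 84.8 kHz.

35 kHz, 39.7 kHz, 59.9 kHz, 64.6 kHz, 84.8 kHz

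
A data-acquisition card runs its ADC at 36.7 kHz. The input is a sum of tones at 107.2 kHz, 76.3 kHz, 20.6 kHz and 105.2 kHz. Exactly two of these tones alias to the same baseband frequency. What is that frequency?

2.9 kHz

fs/2 = 18.35 kHz.
107.2 kHz mod fs = 33.8 kHz.
33.8 kHz > fs/2 = 18.35 kHz, folds to fs − 33.8 kHz = 2.9 kHz.
76.3 kHz mod fs = 2.9 kHz.
2.9 kHz ≤ fs/2 = 18.35 kHz, appears at 2.9 kHz.
20.6 kHz > fs/2 = 18.35 kHz, folds to fs − 20.6 kHz = 16.1 kHz.
105.2 kHz mod fs = 31.8 kHz.
31.8 kHz > fs/2 = 18.35 kHz, folds to fs − 31.8 kHz = 4.9 kHz.
76.3 kHz and 107.2 kHz both map to 2.9 kHz.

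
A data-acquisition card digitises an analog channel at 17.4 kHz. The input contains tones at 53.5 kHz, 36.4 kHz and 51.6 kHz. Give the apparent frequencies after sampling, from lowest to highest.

fs/2 = 8.7 kHz.
53.5 kHz mod fs = 1.3 kHz.
1.3 kHz ≤ fs/2 = 8.7 kHz, appears at 1.3 kHz.
36.4 kHz mod fs = 1.6 kHz.
1.6 kHz ≤ fs/2 = 8.7 kHz, appears at 1.6 kHz.
51.6 kHz mod fs = 16.8 kHz.
16.8 kHz > fs/2 = 8.7 kHz, folds to fs − 16.8 kHz = 0.6 kHz.
Distinct values: {0.6 kHz, 1.3 kHz, 1.6 kHz}.

0.6 kHz, 1.3 kHz, 1.6 kHz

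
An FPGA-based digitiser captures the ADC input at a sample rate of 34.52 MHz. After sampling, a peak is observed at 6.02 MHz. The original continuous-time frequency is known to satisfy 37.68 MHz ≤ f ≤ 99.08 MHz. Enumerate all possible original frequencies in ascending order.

Frequencies that alias to 6.02 MHz are k·fs ± 6.02 MHz for integer k ≥ 0.
k=0: 6.02 MHz.
k=1: 28.5 MHz, 40.54 MHz.
k=2: 63.02 MHz, 75.06 MHz.
k=3: 97.54 MHz, 109.58 MHz.
k=4: 132.06 MHz, 144.1 MHz.
Within [37.68 MHz, 99.08 MHz]: 40.54 MHz, 63.02 MHz, 75.06 MHz, 97.54 MHz.

40.54 MHz, 63.02 MHz, 75.06 MHz, 97.54 MHz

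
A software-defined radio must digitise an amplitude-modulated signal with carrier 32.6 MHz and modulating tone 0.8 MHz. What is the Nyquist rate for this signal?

AM sidebands sit at fc ± fm = 31.8 MHz and 33.4 MHz.
Highest-frequency component: 33.4 MHz.
Nyquist rate = 2 × 33.4 MHz = 66.8 MHz.

66.8 MHz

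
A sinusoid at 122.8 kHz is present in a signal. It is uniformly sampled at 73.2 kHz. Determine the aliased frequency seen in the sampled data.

122.8 kHz mod fs = 49.6 kHz.
49.6 kHz > fs/2 = 36.6 kHz, folds to fs − 49.6 kHz = 23.6 kHz.

23.6 kHz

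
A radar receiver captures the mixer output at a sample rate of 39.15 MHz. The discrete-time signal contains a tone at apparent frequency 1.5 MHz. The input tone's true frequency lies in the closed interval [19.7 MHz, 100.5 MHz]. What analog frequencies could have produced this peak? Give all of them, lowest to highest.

37.65 MHz, 40.65 MHz, 76.8 MHz, 79.8 MHz

Frequencies that alias to 1.5 MHz are k·fs ± 1.5 MHz for integer k ≥ 0.
k=0: 1.5 MHz.
k=1: 37.65 MHz, 40.65 MHz.
k=2: 76.8 MHz, 79.8 MHz.
k=3: 115.95 MHz, 118.95 MHz.
Within [19.7 MHz, 100.5 MHz]: 37.65 MHz, 40.65 MHz, 76.8 MHz, 79.8 MHz.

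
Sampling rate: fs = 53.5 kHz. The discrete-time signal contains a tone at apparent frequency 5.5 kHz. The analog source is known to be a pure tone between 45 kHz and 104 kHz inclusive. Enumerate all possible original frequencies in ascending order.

48 kHz, 59 kHz, 101.5 kHz

Frequencies that alias to 5.5 kHz are k·fs ± 5.5 kHz for integer k ≥ 0.
k=0: 5.5 kHz.
k=1: 48 kHz, 59 kHz.
k=2: 101.5 kHz, 112.5 kHz.
k=3: 155 kHz, 166 kHz.
Within [45 kHz, 104 kHz]: 48 kHz, 59 kHz, 101.5 kHz.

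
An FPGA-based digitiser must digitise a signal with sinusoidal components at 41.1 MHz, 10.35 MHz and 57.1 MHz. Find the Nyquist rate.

114.2 MHz

Highest-frequency component: 57.1 MHz.
Nyquist rate = 2 × 57.1 MHz = 114.2 MHz.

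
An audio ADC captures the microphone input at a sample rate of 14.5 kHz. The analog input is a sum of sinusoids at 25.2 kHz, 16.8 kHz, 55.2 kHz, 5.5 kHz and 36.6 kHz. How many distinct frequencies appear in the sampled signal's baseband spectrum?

5

fs/2 = 7.25 kHz.
25.2 kHz mod fs = 10.7 kHz.
10.7 kHz > fs/2 = 7.25 kHz, folds to fs − 10.7 kHz = 3.8 kHz.
16.8 kHz mod fs = 2.3 kHz.
2.3 kHz ≤ fs/2 = 7.25 kHz, appears at 2.3 kHz.
55.2 kHz mod fs = 11.7 kHz.
11.7 kHz > fs/2 = 7.25 kHz, folds to fs − 11.7 kHz = 2.8 kHz.
5.5 kHz ≤ fs/2 = 7.25 kHz, passes unchanged.
36.6 kHz mod fs = 7.6 kHz.
7.6 kHz > fs/2 = 7.25 kHz, folds to fs − 7.6 kHz = 6.9 kHz.
Distinct values: {2.3 kHz, 2.8 kHz, 3.8 kHz, 5.5 kHz, 6.9 kHz} → 5.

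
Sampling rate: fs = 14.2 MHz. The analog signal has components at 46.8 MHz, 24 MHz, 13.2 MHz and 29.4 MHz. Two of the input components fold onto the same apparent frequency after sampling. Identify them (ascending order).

fs/2 = 7.1 MHz.
46.8 MHz mod fs = 4.2 MHz.
4.2 MHz ≤ fs/2 = 7.1 MHz, appears at 4.2 MHz.
24 MHz mod fs = 9.8 MHz.
9.8 MHz > fs/2 = 7.1 MHz, folds to fs − 9.8 MHz = 4.4 MHz.
13.2 MHz > fs/2 = 7.1 MHz, folds to fs − 13.2 MHz = 1 MHz.
29.4 MHz mod fs = 1 MHz.
1 MHz ≤ fs/2 = 7.1 MHz, appears at 1 MHz.
13.2 MHz and 29.4 MHz both map to 1 MHz.

13.2 MHz, 29.4 MHz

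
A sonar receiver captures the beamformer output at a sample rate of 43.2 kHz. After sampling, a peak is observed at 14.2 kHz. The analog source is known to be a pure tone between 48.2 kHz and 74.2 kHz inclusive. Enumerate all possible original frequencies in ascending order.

Frequencies that alias to 14.2 kHz are k·fs ± 14.2 kHz for integer k ≥ 0.
k=0: 14.2 kHz.
k=1: 29 kHz, 57.4 kHz.
k=2: 72.2 kHz, 100.6 kHz.
k=3: 115.4 kHz, 143.8 kHz.
Within [48.2 kHz, 74.2 kHz]: 57.4 kHz, 72.2 kHz.

57.4 kHz, 72.2 kHz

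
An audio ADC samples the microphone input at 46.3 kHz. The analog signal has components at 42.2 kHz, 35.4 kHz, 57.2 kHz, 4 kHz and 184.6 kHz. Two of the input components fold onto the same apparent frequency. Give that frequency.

10.9 kHz

fs/2 = 23.15 kHz.
42.2 kHz > fs/2 = 23.15 kHz, folds to fs − 42.2 kHz = 4.1 kHz.
35.4 kHz > fs/2 = 23.15 kHz, folds to fs − 35.4 kHz = 10.9 kHz.
57.2 kHz mod fs = 10.9 kHz.
10.9 kHz ≤ fs/2 = 23.15 kHz, appears at 10.9 kHz.
4 kHz ≤ fs/2 = 23.15 kHz, passes unchanged.
184.6 kHz mod fs = 45.7 kHz.
45.7 kHz > fs/2 = 23.15 kHz, folds to fs − 45.7 kHz = 0.6 kHz.
35.4 kHz and 57.2 kHz both map to 10.9 kHz.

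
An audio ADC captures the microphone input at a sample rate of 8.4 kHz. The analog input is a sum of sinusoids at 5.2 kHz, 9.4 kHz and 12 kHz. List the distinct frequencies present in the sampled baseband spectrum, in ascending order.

1 kHz, 3.2 kHz, 3.6 kHz

fs/2 = 4.2 kHz.
5.2 kHz > fs/2 = 4.2 kHz, folds to fs − 5.2 kHz = 3.2 kHz.
9.4 kHz mod fs = 1 kHz.
1 kHz ≤ fs/2 = 4.2 kHz, appears at 1 kHz.
12 kHz mod fs = 3.6 kHz.
3.6 kHz ≤ fs/2 = 4.2 kHz, appears at 3.6 kHz.
Distinct values: {1 kHz, 3.2 kHz, 3.6 kHz}.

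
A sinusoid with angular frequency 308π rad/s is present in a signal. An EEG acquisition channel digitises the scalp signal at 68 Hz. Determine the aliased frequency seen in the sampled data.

ω = 308π rad/s → f = ω/(2π) = 154 Hz.
154 Hz mod fs = 18 Hz.
18 Hz ≤ fs/2 = 34 Hz, appears at 18 Hz.

18 Hz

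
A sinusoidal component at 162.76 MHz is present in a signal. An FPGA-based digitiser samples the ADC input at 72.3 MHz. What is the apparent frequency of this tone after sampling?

18.16 MHz

162.76 MHz mod fs = 18.16 MHz.
18.16 MHz ≤ fs/2 = 36.15 MHz, appears at 18.16 MHz.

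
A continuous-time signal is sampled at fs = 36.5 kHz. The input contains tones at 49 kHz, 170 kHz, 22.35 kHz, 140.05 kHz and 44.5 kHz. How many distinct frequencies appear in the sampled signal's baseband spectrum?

4

fs/2 = 18.25 kHz.
49 kHz mod fs = 12.5 kHz.
12.5 kHz ≤ fs/2 = 18.25 kHz, appears at 12.5 kHz.
170 kHz mod fs = 24 kHz.
24 kHz > fs/2 = 18.25 kHz, folds to fs − 24 kHz = 12.5 kHz.
22.35 kHz > fs/2 = 18.25 kHz, folds to fs − 22.35 kHz = 14.15 kHz.
140.05 kHz mod fs = 30.55 kHz.
30.55 kHz > fs/2 = 18.25 kHz, folds to fs − 30.55 kHz = 5.95 kHz.
44.5 kHz mod fs = 8 kHz.
8 kHz ≤ fs/2 = 18.25 kHz, appears at 8 kHz.
Distinct values: {5.95 kHz, 8 kHz, 12.5 kHz, 14.15 kHz} → 4.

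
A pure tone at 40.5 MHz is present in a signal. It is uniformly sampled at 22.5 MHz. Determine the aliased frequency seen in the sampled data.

4.5 MHz

40.5 MHz mod fs = 18 MHz.
18 MHz > fs/2 = 11.25 MHz, folds to fs − 18 MHz = 4.5 MHz.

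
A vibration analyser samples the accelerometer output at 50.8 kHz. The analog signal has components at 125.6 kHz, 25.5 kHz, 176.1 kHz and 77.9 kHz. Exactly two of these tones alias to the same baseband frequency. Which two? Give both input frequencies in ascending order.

fs/2 = 25.4 kHz.
125.6 kHz mod fs = 24 kHz.
24 kHz ≤ fs/2 = 25.4 kHz, appears at 24 kHz.
25.5 kHz > fs/2 = 25.4 kHz, folds to fs − 25.5 kHz = 25.3 kHz.
176.1 kHz mod fs = 23.7 kHz.
23.7 kHz ≤ fs/2 = 25.4 kHz, appears at 23.7 kHz.
77.9 kHz mod fs = 27.1 kHz.
27.1 kHz > fs/2 = 25.4 kHz, folds to fs − 27.1 kHz = 23.7 kHz.
77.9 kHz and 176.1 kHz both map to 23.7 kHz.

77.9 kHz, 176.1 kHz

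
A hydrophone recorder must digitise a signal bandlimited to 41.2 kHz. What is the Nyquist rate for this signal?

82.4 kHz

Nyquist rate = 2 × 41.2 kHz = 82.4 kHz.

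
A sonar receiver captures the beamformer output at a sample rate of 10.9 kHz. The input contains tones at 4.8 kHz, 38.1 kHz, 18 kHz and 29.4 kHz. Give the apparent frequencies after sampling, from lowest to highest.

fs/2 = 5.45 kHz.
4.8 kHz ≤ fs/2 = 5.45 kHz, passes unchanged.
38.1 kHz mod fs = 5.4 kHz.
5.4 kHz ≤ fs/2 = 5.45 kHz, appears at 5.4 kHz.
18 kHz mod fs = 7.1 kHz.
7.1 kHz > fs/2 = 5.45 kHz, folds to fs − 7.1 kHz = 3.8 kHz.
29.4 kHz mod fs = 7.6 kHz.
7.6 kHz > fs/2 = 5.45 kHz, folds to fs − 7.6 kHz = 3.3 kHz.
Distinct values: {3.3 kHz, 3.8 kHz, 4.8 kHz, 5.4 kHz}.

3.3 kHz, 3.8 kHz, 4.8 kHz, 5.4 kHz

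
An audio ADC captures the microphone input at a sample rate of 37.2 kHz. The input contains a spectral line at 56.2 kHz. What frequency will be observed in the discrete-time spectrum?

18.2 kHz

56.2 kHz mod fs = 19 kHz.
19 kHz > fs/2 = 18.6 kHz, folds to fs − 19 kHz = 18.2 kHz.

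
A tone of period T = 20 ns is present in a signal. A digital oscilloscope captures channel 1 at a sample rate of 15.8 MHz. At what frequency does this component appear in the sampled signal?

2.6 MHz

T = 20 ns → f = 1/T = 50 MHz.
50 MHz mod fs = 2.6 MHz.
2.6 MHz ≤ fs/2 = 7.9 MHz, appears at 2.6 MHz.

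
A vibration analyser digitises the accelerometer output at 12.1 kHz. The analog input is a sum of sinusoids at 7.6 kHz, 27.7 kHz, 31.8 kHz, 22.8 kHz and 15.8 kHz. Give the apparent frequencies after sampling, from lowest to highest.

1.4 kHz, 3.5 kHz, 3.7 kHz, 4.5 kHz

fs/2 = 6.05 kHz.
7.6 kHz > fs/2 = 6.05 kHz, folds to fs − 7.6 kHz = 4.5 kHz.
27.7 kHz mod fs = 3.5 kHz.
3.5 kHz ≤ fs/2 = 6.05 kHz, appears at 3.5 kHz.
31.8 kHz mod fs = 7.6 kHz.
7.6 kHz > fs/2 = 6.05 kHz, folds to fs − 7.6 kHz = 4.5 kHz.
22.8 kHz mod fs = 10.7 kHz.
10.7 kHz > fs/2 = 6.05 kHz, folds to fs − 10.7 kHz = 1.4 kHz.
15.8 kHz mod fs = 3.7 kHz.
3.7 kHz ≤ fs/2 = 6.05 kHz, appears at 3.7 kHz.
Distinct values: {1.4 kHz, 3.5 kHz, 3.7 kHz, 4.5 kHz}.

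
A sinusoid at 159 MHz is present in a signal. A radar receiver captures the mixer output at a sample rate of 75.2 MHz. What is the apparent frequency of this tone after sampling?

159 MHz mod fs = 8.6 MHz.
8.6 MHz ≤ fs/2 = 37.6 MHz, appears at 8.6 MHz.

8.6 MHz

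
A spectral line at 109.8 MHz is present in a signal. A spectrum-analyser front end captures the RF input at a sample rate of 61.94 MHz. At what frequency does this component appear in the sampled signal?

109.8 MHz mod fs = 47.86 MHz.
47.86 MHz > fs/2 = 30.97 MHz, folds to fs − 47.86 MHz = 14.08 MHz.

14.08 MHz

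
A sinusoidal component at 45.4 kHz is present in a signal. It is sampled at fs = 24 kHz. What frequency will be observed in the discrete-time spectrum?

45.4 kHz mod fs = 21.4 kHz.
21.4 kHz > fs/2 = 12 kHz, folds to fs − 21.4 kHz = 2.6 kHz.

2.6 kHz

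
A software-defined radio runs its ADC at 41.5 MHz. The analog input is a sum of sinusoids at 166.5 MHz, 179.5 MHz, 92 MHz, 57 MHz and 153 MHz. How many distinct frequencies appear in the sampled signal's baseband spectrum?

5

fs/2 = 20.75 MHz.
166.5 MHz mod fs = 0.5 MHz.
0.5 MHz ≤ fs/2 = 20.75 MHz, appears at 0.5 MHz.
179.5 MHz mod fs = 13.5 MHz.
13.5 MHz ≤ fs/2 = 20.75 MHz, appears at 13.5 MHz.
92 MHz mod fs = 9 MHz.
9 MHz ≤ fs/2 = 20.75 MHz, appears at 9 MHz.
57 MHz mod fs = 15.5 MHz.
15.5 MHz ≤ fs/2 = 20.75 MHz, appears at 15.5 MHz.
153 MHz mod fs = 28.5 MHz.
28.5 MHz > fs/2 = 20.75 MHz, folds to fs − 28.5 MHz = 13 MHz.
Distinct values: {0.5 MHz, 9 MHz, 13 MHz, 13.5 MHz, 15.5 MHz} → 5.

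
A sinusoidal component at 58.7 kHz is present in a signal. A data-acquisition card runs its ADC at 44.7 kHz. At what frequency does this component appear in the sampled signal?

58.7 kHz mod fs = 14 kHz.
14 kHz ≤ fs/2 = 22.35 kHz, appears at 14 kHz.

14 kHz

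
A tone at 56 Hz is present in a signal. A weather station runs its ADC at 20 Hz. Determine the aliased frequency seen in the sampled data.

4 Hz

56 Hz mod fs = 16 Hz.
16 Hz > fs/2 = 10 Hz, folds to fs − 16 Hz = 4 Hz.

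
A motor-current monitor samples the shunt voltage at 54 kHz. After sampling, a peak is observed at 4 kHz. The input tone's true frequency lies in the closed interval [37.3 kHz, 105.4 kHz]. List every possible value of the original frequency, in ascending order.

Frequencies that alias to 4 kHz are k·fs ± 4 kHz for integer k ≥ 0.
k=0: 4 kHz.
k=1: 50 kHz, 58 kHz.
k=2: 104 kHz, 112 kHz.
k=3: 158 kHz, 166 kHz.
Within [37.3 kHz, 105.4 kHz]: 50 kHz, 58 kHz, 104 kHz.

50 kHz, 58 kHz, 104 kHz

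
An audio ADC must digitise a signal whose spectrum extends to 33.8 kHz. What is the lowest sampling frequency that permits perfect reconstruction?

Nyquist rate = 2 × 33.8 kHz = 67.6 kHz.

67.6 kHz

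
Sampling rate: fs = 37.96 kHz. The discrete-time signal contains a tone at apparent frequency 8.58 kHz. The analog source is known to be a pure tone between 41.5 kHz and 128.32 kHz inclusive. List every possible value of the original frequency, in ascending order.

Frequencies that alias to 8.58 kHz are k·fs ± 8.58 kHz for integer k ≥ 0.
k=0: 8.58 kHz.
k=1: 29.38 kHz, 46.54 kHz.
k=2: 67.34 kHz, 84.5 kHz.
k=3: 105.3 kHz, 122.46 kHz.
k=4: 143.26 kHz, 160.42 kHz.
Within [41.5 kHz, 128.32 kHz]: 46.54 kHz, 67.34 kHz, 84.5 kHz, 105.3 kHz, 122.46 kHz.

46.54 kHz, 67.34 kHz, 84.5 kHz, 105.3 kHz, 122.46 kHz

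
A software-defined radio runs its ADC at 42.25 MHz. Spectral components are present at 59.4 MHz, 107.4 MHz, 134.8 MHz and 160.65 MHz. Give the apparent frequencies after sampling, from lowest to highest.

fs/2 = 21.125 MHz.
59.4 MHz mod fs = 17.15 MHz.
17.15 MHz ≤ fs/2 = 21.125 MHz, appears at 17.15 MHz.
107.4 MHz mod fs = 22.9 MHz.
22.9 MHz > fs/2 = 21.125 MHz, folds to fs − 22.9 MHz = 19.35 MHz.
134.8 MHz mod fs = 8.05 MHz.
8.05 MHz ≤ fs/2 = 21.125 MHz, appears at 8.05 MHz.
160.65 MHz mod fs = 33.9 MHz.
33.9 MHz > fs/2 = 21.125 MHz, folds to fs − 33.9 MHz = 8.35 MHz.
Distinct values: {8.05 MHz, 8.35 MHz, 17.15 MHz, 19.35 MHz}.

8.05 MHz, 8.35 MHz, 17.15 MHz, 19.35 MHz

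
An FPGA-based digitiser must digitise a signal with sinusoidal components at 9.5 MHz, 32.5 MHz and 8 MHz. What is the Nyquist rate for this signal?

Highest-frequency component: 32.5 MHz.
Nyquist rate = 2 × 32.5 MHz = 65 MHz.

65 MHz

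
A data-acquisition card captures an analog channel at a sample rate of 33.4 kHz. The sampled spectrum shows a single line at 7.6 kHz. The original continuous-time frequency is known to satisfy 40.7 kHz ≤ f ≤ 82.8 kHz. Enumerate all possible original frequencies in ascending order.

Frequencies that alias to 7.6 kHz are k·fs ± 7.6 kHz for integer k ≥ 0.
k=0: 7.6 kHz.
k=1: 25.8 kHz, 41 kHz.
k=2: 59.2 kHz, 74.4 kHz.
k=3: 92.6 kHz, 107.8 kHz.
Within [40.7 kHz, 82.8 kHz]: 41 kHz, 59.2 kHz, 74.4 kHz.

41 kHz, 59.2 kHz, 74.4 kHz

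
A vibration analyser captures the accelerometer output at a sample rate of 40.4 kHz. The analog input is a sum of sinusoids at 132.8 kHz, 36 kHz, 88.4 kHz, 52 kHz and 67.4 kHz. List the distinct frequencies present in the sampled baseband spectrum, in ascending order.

4.4 kHz, 7.6 kHz, 11.6 kHz, 13.4 kHz

fs/2 = 20.2 kHz.
132.8 kHz mod fs = 11.6 kHz.
11.6 kHz ≤ fs/2 = 20.2 kHz, appears at 11.6 kHz.
36 kHz > fs/2 = 20.2 kHz, folds to fs − 36 kHz = 4.4 kHz.
88.4 kHz mod fs = 7.6 kHz.
7.6 kHz ≤ fs/2 = 20.2 kHz, appears at 7.6 kHz.
52 kHz mod fs = 11.6 kHz.
11.6 kHz ≤ fs/2 = 20.2 kHz, appears at 11.6 kHz.
67.4 kHz mod fs = 27 kHz.
27 kHz > fs/2 = 20.2 kHz, folds to fs − 27 kHz = 13.4 kHz.
Distinct values: {4.4 kHz, 7.6 kHz, 11.6 kHz, 13.4 kHz}.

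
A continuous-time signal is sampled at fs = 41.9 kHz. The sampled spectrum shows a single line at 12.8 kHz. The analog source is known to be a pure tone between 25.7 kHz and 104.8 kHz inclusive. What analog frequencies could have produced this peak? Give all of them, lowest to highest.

29.1 kHz, 54.7 kHz, 71 kHz, 96.6 kHz

Frequencies that alias to 12.8 kHz are k·fs ± 12.8 kHz for integer k ≥ 0.
k=0: 12.8 kHz.
k=1: 29.1 kHz, 54.7 kHz.
k=2: 71 kHz, 96.6 kHz.
k=3: 112.9 kHz, 138.5 kHz.
Within [25.7 kHz, 104.8 kHz]: 29.1 kHz, 54.7 kHz, 71 kHz, 96.6 kHz.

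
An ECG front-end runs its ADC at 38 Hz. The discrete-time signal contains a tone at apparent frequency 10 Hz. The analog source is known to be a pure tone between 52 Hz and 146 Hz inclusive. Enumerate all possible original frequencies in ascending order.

66 Hz, 86 Hz, 104 Hz, 124 Hz, 142 Hz

Frequencies that alias to 10 Hz are k·fs ± 10 Hz for integer k ≥ 0.
k=0: 10 Hz.
k=1: 28 Hz, 48 Hz.
k=2: 66 Hz, 86 Hz.
k=3: 104 Hz, 124 Hz.
k=4: 142 Hz, 162 Hz.
k=5: 180 Hz, 200 Hz.
Within [52 Hz, 146 Hz]: 66 Hz, 86 Hz, 104 Hz, 124 Hz, 142 Hz.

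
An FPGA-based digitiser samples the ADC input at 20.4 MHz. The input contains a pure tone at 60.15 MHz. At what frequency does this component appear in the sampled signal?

60.15 MHz mod fs = 19.35 MHz.
19.35 MHz > fs/2 = 10.2 MHz, folds to fs − 19.35 MHz = 1.05 MHz.

1.05 MHz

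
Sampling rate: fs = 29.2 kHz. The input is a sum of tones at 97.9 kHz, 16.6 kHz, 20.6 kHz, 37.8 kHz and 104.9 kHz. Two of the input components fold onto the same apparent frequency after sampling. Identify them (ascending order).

20.6 kHz, 37.8 kHz

fs/2 = 14.6 kHz.
97.9 kHz mod fs = 10.3 kHz.
10.3 kHz ≤ fs/2 = 14.6 kHz, appears at 10.3 kHz.
16.6 kHz > fs/2 = 14.6 kHz, folds to fs − 16.6 kHz = 12.6 kHz.
20.6 kHz > fs/2 = 14.6 kHz, folds to fs − 20.6 kHz = 8.6 kHz.
37.8 kHz mod fs = 8.6 kHz.
8.6 kHz ≤ fs/2 = 14.6 kHz, appears at 8.6 kHz.
104.9 kHz mod fs = 17.3 kHz.
17.3 kHz > fs/2 = 14.6 kHz, folds to fs − 17.3 kHz = 11.9 kHz.
20.6 kHz and 37.8 kHz both map to 8.6 kHz.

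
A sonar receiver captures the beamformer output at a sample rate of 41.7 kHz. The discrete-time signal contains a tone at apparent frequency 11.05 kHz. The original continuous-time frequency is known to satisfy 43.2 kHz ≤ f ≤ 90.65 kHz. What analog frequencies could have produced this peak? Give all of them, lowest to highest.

52.75 kHz, 72.35 kHz

Frequencies that alias to 11.05 kHz are k·fs ± 11.05 kHz for integer k ≥ 0.
k=0: 11.05 kHz.
k=1: 30.65 kHz, 52.75 kHz.
k=2: 72.35 kHz, 94.45 kHz.
k=3: 114.05 kHz, 136.15 kHz.
Within [43.2 kHz, 90.65 kHz]: 52.75 kHz, 72.35 kHz.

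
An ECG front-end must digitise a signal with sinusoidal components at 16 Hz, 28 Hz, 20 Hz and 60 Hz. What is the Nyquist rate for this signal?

Highest-frequency component: 60 Hz.
Nyquist rate = 2 × 60 Hz = 120 Hz.

120 Hz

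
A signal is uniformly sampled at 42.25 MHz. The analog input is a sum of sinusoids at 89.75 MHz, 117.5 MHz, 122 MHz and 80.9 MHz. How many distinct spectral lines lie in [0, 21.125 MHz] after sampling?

4

fs/2 = 21.125 MHz.
89.75 MHz mod fs = 5.25 MHz.
5.25 MHz ≤ fs/2 = 21.125 MHz, appears at 5.25 MHz.
117.5 MHz mod fs = 33 MHz.
33 MHz > fs/2 = 21.125 MHz, folds to fs − 33 MHz = 9.25 MHz.
122 MHz mod fs = 37.5 MHz.
37.5 MHz > fs/2 = 21.125 MHz, folds to fs − 37.5 MHz = 4.75 MHz.
80.9 MHz mod fs = 38.65 MHz.
38.65 MHz > fs/2 = 21.125 MHz, folds to fs − 38.65 MHz = 3.6 MHz.
Distinct values: {3.6 MHz, 4.75 MHz, 5.25 MHz, 9.25 MHz} → 4.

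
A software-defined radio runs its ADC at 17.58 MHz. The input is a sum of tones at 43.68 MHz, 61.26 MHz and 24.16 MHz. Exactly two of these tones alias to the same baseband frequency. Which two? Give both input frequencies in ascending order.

fs/2 = 8.79 MHz.
43.68 MHz mod fs = 8.52 MHz.
8.52 MHz ≤ fs/2 = 8.79 MHz, appears at 8.52 MHz.
61.26 MHz mod fs = 8.52 MHz.
8.52 MHz ≤ fs/2 = 8.79 MHz, appears at 8.52 MHz.
24.16 MHz mod fs = 6.58 MHz.
6.58 MHz ≤ fs/2 = 8.79 MHz, appears at 6.58 MHz.
43.68 MHz and 61.26 MHz both map to 8.52 MHz.

43.68 MHz, 61.26 MHz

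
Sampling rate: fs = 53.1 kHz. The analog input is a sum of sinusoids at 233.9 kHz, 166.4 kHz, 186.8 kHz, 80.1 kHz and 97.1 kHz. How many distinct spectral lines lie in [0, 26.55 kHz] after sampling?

5

fs/2 = 26.55 kHz.
233.9 kHz mod fs = 21.5 kHz.
21.5 kHz ≤ fs/2 = 26.55 kHz, appears at 21.5 kHz.
166.4 kHz mod fs = 7.1 kHz.
7.1 kHz ≤ fs/2 = 26.55 kHz, appears at 7.1 kHz.
186.8 kHz mod fs = 27.5 kHz.
27.5 kHz > fs/2 = 26.55 kHz, folds to fs − 27.5 kHz = 25.6 kHz.
80.1 kHz mod fs = 27 kHz.
27 kHz > fs/2 = 26.55 kHz, folds to fs − 27 kHz = 26.1 kHz.
97.1 kHz mod fs = 44 kHz.
44 kHz > fs/2 = 26.55 kHz, folds to fs − 44 kHz = 9.1 kHz.
Distinct values: {7.1 kHz, 9.1 kHz, 21.5 kHz, 25.6 kHz, 26.1 kHz} → 5.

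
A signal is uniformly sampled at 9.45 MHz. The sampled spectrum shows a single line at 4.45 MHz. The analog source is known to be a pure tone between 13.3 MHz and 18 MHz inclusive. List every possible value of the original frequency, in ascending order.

Frequencies that alias to 4.45 MHz are k·fs ± 4.45 MHz for integer k ≥ 0.
k=0: 4.45 MHz.
k=1: 5 MHz, 13.9 MHz.
k=2: 14.45 MHz, 23.35 MHz.
k=3: 23.9 MHz, 32.8 MHz.
Within [13.3 MHz, 18 MHz]: 13.9 MHz, 14.45 MHz.

13.9 MHz, 14.45 MHz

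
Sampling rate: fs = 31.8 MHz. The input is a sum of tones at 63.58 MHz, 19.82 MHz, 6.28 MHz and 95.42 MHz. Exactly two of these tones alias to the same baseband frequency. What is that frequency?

0.02 MHz

fs/2 = 15.9 MHz.
63.58 MHz mod fs = 31.78 MHz.
31.78 MHz > fs/2 = 15.9 MHz, folds to fs − 31.78 MHz = 0.02 MHz.
19.82 MHz > fs/2 = 15.9 MHz, folds to fs − 19.82 MHz = 11.98 MHz.
6.28 MHz ≤ fs/2 = 15.9 MHz, passes unchanged.
95.42 MHz mod fs = 0.02 MHz.
0.02 MHz ≤ fs/2 = 15.9 MHz, appears at 0.02 MHz.
63.58 MHz and 95.42 MHz both map to 0.02 MHz.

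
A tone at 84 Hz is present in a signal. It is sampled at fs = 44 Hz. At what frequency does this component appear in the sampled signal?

4 Hz

84 Hz mod fs = 40 Hz.
40 Hz > fs/2 = 22 Hz, folds to fs − 40 Hz = 4 Hz.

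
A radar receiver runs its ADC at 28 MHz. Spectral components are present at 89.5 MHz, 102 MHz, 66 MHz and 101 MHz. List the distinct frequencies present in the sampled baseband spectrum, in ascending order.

5.5 MHz, 10 MHz, 11 MHz

fs/2 = 14 MHz.
89.5 MHz mod fs = 5.5 MHz.
5.5 MHz ≤ fs/2 = 14 MHz, appears at 5.5 MHz.
102 MHz mod fs = 18 MHz.
18 MHz > fs/2 = 14 MHz, folds to fs − 18 MHz = 10 MHz.
66 MHz mod fs = 10 MHz.
10 MHz ≤ fs/2 = 14 MHz, appears at 10 MHz.
101 MHz mod fs = 17 MHz.
17 MHz > fs/2 = 14 MHz, folds to fs − 17 MHz = 11 MHz.
Distinct values: {5.5 MHz, 10 MHz, 11 MHz}.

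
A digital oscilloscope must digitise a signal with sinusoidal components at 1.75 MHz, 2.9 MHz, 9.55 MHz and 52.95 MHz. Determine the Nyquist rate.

105.9 MHz

Highest-frequency component: 52.95 MHz.
Nyquist rate = 2 × 52.95 MHz = 105.9 MHz.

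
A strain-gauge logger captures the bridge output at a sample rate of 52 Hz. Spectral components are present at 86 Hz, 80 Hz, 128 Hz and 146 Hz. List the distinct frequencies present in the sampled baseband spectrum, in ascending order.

fs/2 = 26 Hz.
86 Hz mod fs = 34 Hz.
34 Hz > fs/2 = 26 Hz, folds to fs − 34 Hz = 18 Hz.
80 Hz mod fs = 28 Hz.
28 Hz > fs/2 = 26 Hz, folds to fs − 28 Hz = 24 Hz.
128 Hz mod fs = 24 Hz.
24 Hz ≤ fs/2 = 26 Hz, appears at 24 Hz.
146 Hz mod fs = 42 Hz.
42 Hz > fs/2 = 26 Hz, folds to fs − 42 Hz = 10 Hz.
Distinct values: {10 Hz, 18 Hz, 24 Hz}.

10 Hz, 18 Hz, 24 Hz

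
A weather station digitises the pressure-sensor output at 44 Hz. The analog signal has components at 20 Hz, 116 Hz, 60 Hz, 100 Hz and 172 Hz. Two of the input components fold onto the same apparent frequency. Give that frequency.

16 Hz

fs/2 = 22 Hz.
20 Hz ≤ fs/2 = 22 Hz, passes unchanged.
116 Hz mod fs = 28 Hz.
28 Hz > fs/2 = 22 Hz, folds to fs − 28 Hz = 16 Hz.
60 Hz mod fs = 16 Hz.
16 Hz ≤ fs/2 = 22 Hz, appears at 16 Hz.
100 Hz mod fs = 12 Hz.
12 Hz ≤ fs/2 = 22 Hz, appears at 12 Hz.
172 Hz mod fs = 40 Hz.
40 Hz > fs/2 = 22 Hz, folds to fs − 40 Hz = 4 Hz.
60 Hz and 116 Hz both map to 16 Hz.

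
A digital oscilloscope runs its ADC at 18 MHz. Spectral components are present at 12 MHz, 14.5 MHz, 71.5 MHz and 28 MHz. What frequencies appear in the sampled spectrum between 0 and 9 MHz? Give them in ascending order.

0.5 MHz, 3.5 MHz, 6 MHz, 8 MHz

fs/2 = 9 MHz.
12 MHz > fs/2 = 9 MHz, folds to fs − 12 MHz = 6 MHz.
14.5 MHz > fs/2 = 9 MHz, folds to fs − 14.5 MHz = 3.5 MHz.
71.5 MHz mod fs = 17.5 MHz.
17.5 MHz > fs/2 = 9 MHz, folds to fs − 17.5 MHz = 0.5 MHz.
28 MHz mod fs = 10 MHz.
10 MHz > fs/2 = 9 MHz, folds to fs − 10 MHz = 8 MHz.
Distinct values: {0.5 MHz, 3.5 MHz, 6 MHz, 8 MHz}.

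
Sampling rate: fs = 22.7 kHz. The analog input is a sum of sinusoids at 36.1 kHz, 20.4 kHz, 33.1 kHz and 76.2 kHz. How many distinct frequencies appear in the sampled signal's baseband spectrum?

fs/2 = 11.35 kHz.
36.1 kHz mod fs = 13.4 kHz.
13.4 kHz > fs/2 = 11.35 kHz, folds to fs − 13.4 kHz = 9.3 kHz.
20.4 kHz > fs/2 = 11.35 kHz, folds to fs − 20.4 kHz = 2.3 kHz.
33.1 kHz mod fs = 10.4 kHz.
10.4 kHz ≤ fs/2 = 11.35 kHz, appears at 10.4 kHz.
76.2 kHz mod fs = 8.1 kHz.
8.1 kHz ≤ fs/2 = 11.35 kHz, appears at 8.1 kHz.
Distinct values: {2.3 kHz, 8.1 kHz, 9.3 kHz, 10.4 kHz} → 4.

4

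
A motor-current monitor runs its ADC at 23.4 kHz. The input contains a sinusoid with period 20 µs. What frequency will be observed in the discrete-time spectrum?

3.2 kHz

T = 20 µs → f = 1/T = 50 kHz.
50 kHz mod fs = 3.2 kHz.
3.2 kHz ≤ fs/2 = 11.7 kHz, appears at 3.2 kHz.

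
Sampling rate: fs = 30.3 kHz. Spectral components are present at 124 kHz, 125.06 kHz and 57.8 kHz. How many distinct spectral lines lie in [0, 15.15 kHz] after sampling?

fs/2 = 15.15 kHz.
124 kHz mod fs = 2.8 kHz.
2.8 kHz ≤ fs/2 = 15.15 kHz, appears at 2.8 kHz.
125.06 kHz mod fs = 3.86 kHz.
3.86 kHz ≤ fs/2 = 15.15 kHz, appears at 3.86 kHz.
57.8 kHz mod fs = 27.5 kHz.
27.5 kHz > fs/2 = 15.15 kHz, folds to fs − 27.5 kHz = 2.8 kHz.
Distinct values: {2.8 kHz, 3.86 kHz} → 2.

2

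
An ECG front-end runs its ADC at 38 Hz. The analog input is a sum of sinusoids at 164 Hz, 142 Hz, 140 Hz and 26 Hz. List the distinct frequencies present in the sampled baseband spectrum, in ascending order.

fs/2 = 19 Hz.
164 Hz mod fs = 12 Hz.
12 Hz ≤ fs/2 = 19 Hz, appears at 12 Hz.
142 Hz mod fs = 28 Hz.
28 Hz > fs/2 = 19 Hz, folds to fs − 28 Hz = 10 Hz.
140 Hz mod fs = 26 Hz.
26 Hz > fs/2 = 19 Hz, folds to fs − 26 Hz = 12 Hz.
26 Hz > fs/2 = 19 Hz, folds to fs − 26 Hz = 12 Hz.
Distinct values: {10 Hz, 12 Hz}.

10 Hz, 12 Hz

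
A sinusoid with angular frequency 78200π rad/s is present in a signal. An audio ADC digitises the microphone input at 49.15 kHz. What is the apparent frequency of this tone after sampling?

ω = 78200π rad/s → f = ω/(2π) = 39100 Hz = 39.1 kHz.
39.1 kHz > fs/2 = 24.575 kHz, folds to fs − 39.1 kHz = 10.05 kHz.

10.05 kHz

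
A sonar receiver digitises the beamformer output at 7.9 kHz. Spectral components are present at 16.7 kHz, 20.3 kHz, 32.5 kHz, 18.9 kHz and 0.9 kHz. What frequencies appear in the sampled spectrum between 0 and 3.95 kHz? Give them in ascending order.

0.9 kHz, 3.1 kHz, 3.4 kHz

fs/2 = 3.95 kHz.
16.7 kHz mod fs = 0.9 kHz.
0.9 kHz ≤ fs/2 = 3.95 kHz, appears at 0.9 kHz.
20.3 kHz mod fs = 4.5 kHz.
4.5 kHz > fs/2 = 3.95 kHz, folds to fs − 4.5 kHz = 3.4 kHz.
32.5 kHz mod fs = 0.9 kHz.
0.9 kHz ≤ fs/2 = 3.95 kHz, appears at 0.9 kHz.
18.9 kHz mod fs = 3.1 kHz.
3.1 kHz ≤ fs/2 = 3.95 kHz, appears at 3.1 kHz.
0.9 kHz ≤ fs/2 = 3.95 kHz, passes unchanged.
Distinct values: {0.9 kHz, 3.1 kHz, 3.4 kHz}.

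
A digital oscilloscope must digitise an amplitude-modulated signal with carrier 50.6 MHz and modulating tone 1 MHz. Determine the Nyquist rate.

AM sidebands sit at fc ± fm = 49.6 MHz and 51.6 MHz.
Highest-frequency component: 51.6 MHz.
Nyquist rate = 2 × 51.6 MHz = 103.2 MHz.

103.2 MHz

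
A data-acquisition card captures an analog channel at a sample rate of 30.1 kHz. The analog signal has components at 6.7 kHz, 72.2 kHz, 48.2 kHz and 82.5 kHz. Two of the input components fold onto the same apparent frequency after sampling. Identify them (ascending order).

48.2 kHz, 72.2 kHz

fs/2 = 15.05 kHz.
6.7 kHz ≤ fs/2 = 15.05 kHz, passes unchanged.
72.2 kHz mod fs = 12 kHz.
12 kHz ≤ fs/2 = 15.05 kHz, appears at 12 kHz.
48.2 kHz mod fs = 18.1 kHz.
18.1 kHz > fs/2 = 15.05 kHz, folds to fs − 18.1 kHz = 12 kHz.
82.5 kHz mod fs = 22.3 kHz.
22.3 kHz > fs/2 = 15.05 kHz, folds to fs − 22.3 kHz = 7.8 kHz.
48.2 kHz and 72.2 kHz both map to 12 kHz.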